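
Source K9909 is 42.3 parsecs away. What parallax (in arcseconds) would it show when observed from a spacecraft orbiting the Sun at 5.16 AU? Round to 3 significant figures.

0.122 arcsec

p (arcsec) = B (AU) / d (pc).
p = 5.16 / 42.3 = 0.12199 arcsec.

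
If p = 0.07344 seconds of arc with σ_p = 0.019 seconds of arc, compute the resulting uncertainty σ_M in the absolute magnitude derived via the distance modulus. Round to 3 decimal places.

σ_M = 0.562 mag

M = m − 5 log₁₀ d + 5 = m + 5 log₁₀ p + 5, so ∂M/∂p = 5/(p ln 10).
σ_M = (5/ln 10) · (σ_p/p) = 2.1715 × 0.019/0.07344 = 2.1715 × 0.25871 = 0.56179.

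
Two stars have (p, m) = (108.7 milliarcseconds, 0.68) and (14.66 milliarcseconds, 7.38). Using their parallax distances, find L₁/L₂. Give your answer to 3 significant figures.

d₁ = 1/p₁ = 1/0.1087″ = 9.1996 pc; d₂ = 1/p₂ = 1/0.01466″ = 68.213 pc.
M₁ = m₁ − 5 log₁₀ d₁ + 5 = 0.68 − 4.8188 + 5 = 0.8612.
M₂ = 7.38 − 9.1693 + 5 = 3.2107.
L₁/L₂ = 10^(0.4(M₂ − M₁)) = 10^(0.4 × 2.3495) = 10^0.93980 = 8.7056.

L₁/L₂ = 8.71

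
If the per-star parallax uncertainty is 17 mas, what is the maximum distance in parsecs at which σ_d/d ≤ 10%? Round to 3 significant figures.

σ_d/d = σ_p/p, so the condition is σ_p/p ≤ 0.10, i.e. p ≥ σ_p/0.10.
p_min = 17/0.10 = 170 mas = 0.17 arcsec.
d_max = 1/p_min = 1/0.17 = 5.8824 pc.

5.88 pc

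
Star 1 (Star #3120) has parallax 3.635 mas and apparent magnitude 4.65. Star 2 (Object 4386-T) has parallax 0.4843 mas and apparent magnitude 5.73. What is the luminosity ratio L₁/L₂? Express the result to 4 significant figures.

L₁/L₂ = 0.04800

d₁ = 1/p₁ = 1/0.003635″ = 275.1 pc; d₂ = 1/p₂ = 1/0.0004843″ = 2064.8 pc.
M₁ = m₁ − 5 log₁₀ d₁ + 5 = 4.65 − 12.1975 + 5 = -2.5475.
M₂ = 5.73 − 16.5744 + 5 = -5.8444.
L₁/L₂ = 10^(0.4(M₂ − M₁)) = 10^(0.4 × (-3.2969)) = 10^(-1.31876) = 0.048.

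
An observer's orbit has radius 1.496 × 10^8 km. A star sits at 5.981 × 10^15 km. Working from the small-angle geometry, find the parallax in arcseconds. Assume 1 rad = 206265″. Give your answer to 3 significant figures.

θ ≈ B/d = (1.496 × 10^8) / (5.981 × 10^15) = 2.5013 × 10^-8 rad.
In arcseconds: 2.5013 × 10^-8 × 206265 = 0.0051593″.

0.00516 arcsec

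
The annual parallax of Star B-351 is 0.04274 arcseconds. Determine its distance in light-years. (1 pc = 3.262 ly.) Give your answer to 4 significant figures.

76.32 light years

d = 1/p = 1/0.04274 = 23.397 pc.
In light-years: 23.397 × 3.262 = 76.321 ly.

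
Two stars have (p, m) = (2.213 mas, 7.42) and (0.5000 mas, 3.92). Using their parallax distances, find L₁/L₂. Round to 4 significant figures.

d₁ = 1/p₁ = 1/0.002213″ = 451.88 pc; d₂ = 1/p₂ = 1/0.0005000″ = 2000 pc.
M₁ = m₁ − 5 log₁₀ d₁ + 5 = 7.42 − 13.2751 + 5 = -0.8551.
M₂ = 3.92 − 16.5051 + 5 = -7.5851.
L₁/L₂ = 10^(0.4(M₂ − M₁)) = 10^(0.4 × (-6.7300)) = 10^(-2.69200) = 0.0020324.

L₁/L₂ = 0.002032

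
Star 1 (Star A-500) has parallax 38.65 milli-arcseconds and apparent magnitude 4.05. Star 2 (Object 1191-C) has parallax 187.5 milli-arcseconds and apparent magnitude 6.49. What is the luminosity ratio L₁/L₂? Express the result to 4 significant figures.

d₁ = 1/p₁ = 1/0.03865″ = 25.873 pc; d₂ = 1/p₂ = 1/0.1875″ = 5.3333 pc.
M₁ = m₁ − 5 log₁₀ d₁ + 5 = 4.05 − 7.0642 + 5 = 1.9858.
M₂ = 6.49 − 3.6350 + 5 = 7.8550.
L₁/L₂ = 10^(0.4(M₂ − M₁)) = 10^(0.4 × 5.8692) = 10^2.34768 = 222.68.

L₁/L₂ = 222.7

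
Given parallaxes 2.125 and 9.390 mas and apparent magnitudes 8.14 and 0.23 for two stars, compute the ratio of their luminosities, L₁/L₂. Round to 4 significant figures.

d₁ = 1/p₁ = 1/0.002125″ = 470.59 pc; d₂ = 1/p₂ = 1/0.009390″ = 106.5 pc.
M₁ = m₁ − 5 log₁₀ d₁ + 5 = 8.14 − 13.3632 + 5 = -0.2232.
M₂ = 0.23 − 10.1367 + 5 = -4.9067.
L₁/L₂ = 10^(0.4(M₂ − M₁)) = 10^(0.4 × (-4.6835)) = 10^(-1.87340) = 0.013384.

L₁/L₂ = 0.01338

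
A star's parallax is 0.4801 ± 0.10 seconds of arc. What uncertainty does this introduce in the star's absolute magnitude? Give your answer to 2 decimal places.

M = m − 5 log₁₀ d + 5 = m + 5 log₁₀ p + 5, so ∂M/∂p = 5/(p ln 10).
σ_M = (5/ln 10) · (σ_p/p) = 2.1715 × 0.10/0.4801 = 2.1715 × 0.20829 = 0.4523.

σ_M = 0.45 mag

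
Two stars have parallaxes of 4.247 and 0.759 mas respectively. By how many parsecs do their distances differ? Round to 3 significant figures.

1080 pc

d_A = 1/0.004247″ = 235.46 pc; d_B = 1/0.0007590″ = 1317.5 pc.
|d_B − d_A| = |1317.5 − 235.46| = 1082 pc.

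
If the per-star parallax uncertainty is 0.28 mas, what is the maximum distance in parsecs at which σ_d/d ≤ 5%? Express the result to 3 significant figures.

σ_d/d = σ_p/p, so the condition is σ_p/p ≤ 0.05, i.e. p ≥ σ_p/0.05.
p_min = 0.28/0.05 = 5.6 mas = 0.0056 arcsec.
d_max = 1/p_min = 1/0.0056 = 178.57 pc.

179 pc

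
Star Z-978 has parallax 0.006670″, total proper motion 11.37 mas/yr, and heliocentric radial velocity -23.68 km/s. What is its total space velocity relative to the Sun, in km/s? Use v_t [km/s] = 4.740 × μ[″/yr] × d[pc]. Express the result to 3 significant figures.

d = 1/p = 1/0.006670″ = 149.93 pc.
μ = 11.37 mas/yr = 0.01137 ″/yr.
v_t = 4.740 μ d = 4.740 × 0.01137 × 149.93 = 8.0803 km/s.
v = √(v_r² + v_t²) = √((-23.68)² + 8.0803²) = √626.034 = 25.021 km/s.

25.0 km/s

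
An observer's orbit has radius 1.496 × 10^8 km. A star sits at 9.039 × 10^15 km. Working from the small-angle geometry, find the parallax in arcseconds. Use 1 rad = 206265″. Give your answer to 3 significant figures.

0.00341 arcsec

θ ≈ B/d = (1.496 × 10^8) / (9.039 × 10^15) = 1.6551 × 10^-8 rad.
In arcseconds: 1.6551 × 10^-8 × 206265 = 0.0034139″.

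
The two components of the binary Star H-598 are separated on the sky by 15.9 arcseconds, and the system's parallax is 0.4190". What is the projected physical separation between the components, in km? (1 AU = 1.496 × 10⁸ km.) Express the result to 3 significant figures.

5.68 × 10^9 km

d = 1/p = 1/0.4190″ = 2.3866 pc.
At distance d (pc), an angle of θ arcsec spans θ·d AU: s = 15.9 × 2.3866 = 37.947 AU.
= 37.947 × 1.496 × 10⁸ km = 5.6769 × 10^9 km.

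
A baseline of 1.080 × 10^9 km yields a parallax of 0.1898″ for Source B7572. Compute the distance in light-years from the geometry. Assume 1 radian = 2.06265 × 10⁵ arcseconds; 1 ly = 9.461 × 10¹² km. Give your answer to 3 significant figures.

θ = 0.1898″ = 0.1898/206265 = 9.2018 × 10^-7 rad.
d = B/θ = (1.080 × 10^9) / (9.2018 × 10^-7) = 1.1737 × 10^15 km = (1.1737 × 10^15) / (9.461 × 10^12) ly = 124.06 ly.

124 ly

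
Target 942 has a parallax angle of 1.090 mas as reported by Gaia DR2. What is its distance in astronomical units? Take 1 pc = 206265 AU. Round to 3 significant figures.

p = 1.090 mas = 0.001090 arcsec.
d = 1/p = 1/0.001090 = 917.43 pc.
In AU: 917.43 × 206265 = 1.8923 × 10^8 AU.

1.89 × 10^8 AU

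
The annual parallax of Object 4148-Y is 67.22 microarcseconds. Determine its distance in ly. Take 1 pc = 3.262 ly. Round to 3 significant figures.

p = 67.22 microarcseconds = 0.00006722 arcsec.
d = 1/p = 1/0.00006722 = 14877 pc.
In light-years: 14877 × 3.262 = 48529 ly.

48500 ly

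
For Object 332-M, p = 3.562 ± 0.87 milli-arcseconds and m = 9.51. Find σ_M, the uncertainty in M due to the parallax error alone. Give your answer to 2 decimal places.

M = m − 5 log₁₀ d + 5 = m + 5 log₁₀ p + 5, so ∂M/∂p = 5/(p ln 10).
σ_M = (5/ln 10) · (σ_p/p) = 2.1715 × 0.87/3.562 = 2.1715 × 0.24424 = 0.53037.

σ_M = 0.53 mag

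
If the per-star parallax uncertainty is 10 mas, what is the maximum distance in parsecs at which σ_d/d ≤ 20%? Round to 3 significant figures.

σ_d/d = σ_p/p, so the condition is σ_p/p ≤ 0.20, i.e. p ≥ σ_p/0.20.
p_min = 10/0.20 = 50 mas = 0.05 arcsec.
d_max = 1/p_min = 1/0.05 = 20 pc.

20.0 pc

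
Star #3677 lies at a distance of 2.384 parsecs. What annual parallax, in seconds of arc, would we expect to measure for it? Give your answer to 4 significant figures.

0.4195 arcsec

p = 1/d = 1/2.384 = 0.41946 arcsec.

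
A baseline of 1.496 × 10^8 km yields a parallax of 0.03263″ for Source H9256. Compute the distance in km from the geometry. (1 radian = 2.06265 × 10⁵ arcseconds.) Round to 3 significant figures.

9.46 × 10^14 km

θ = 0.03263″ = 0.03263/206265 = 1.5819 × 10^-7 rad.
d = B/θ = (1.496 × 10^8) / (1.5819 × 10^-7) = 9.4570 × 10^14 km.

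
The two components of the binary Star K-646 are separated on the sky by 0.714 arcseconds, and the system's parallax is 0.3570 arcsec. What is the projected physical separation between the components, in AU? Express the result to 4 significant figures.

d = 1/p = 1/0.3570″ = 2.8011 pc.
At distance d (pc), an angle of θ arcsec spans θ·d AU: s = 0.714 × 2.8011 = 2 AU.

2.000 AU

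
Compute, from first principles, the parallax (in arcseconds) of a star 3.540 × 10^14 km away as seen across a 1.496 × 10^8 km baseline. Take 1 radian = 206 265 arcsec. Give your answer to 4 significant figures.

θ ≈ B/d = (1.496 × 10^8) / (3.540 × 10^14) = 4.2260 × 10^-7 rad.
In arcseconds: 4.2260 × 10^-7 × 206265 = 0.087168″.

0.08717 arcsec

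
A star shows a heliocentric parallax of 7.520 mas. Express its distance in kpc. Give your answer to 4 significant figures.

0.1330 kpc

p = 7.520 mas = 0.007520 arcsec.
d = 1/p = 1/0.007520 = 132.98 pc.
= 0.13298 kpc.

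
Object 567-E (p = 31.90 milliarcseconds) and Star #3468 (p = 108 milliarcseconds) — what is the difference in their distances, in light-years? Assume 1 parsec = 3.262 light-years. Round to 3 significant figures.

72.1 ly

d_A = 1/0.03190″ = 31.348 pc; d_B = 1/0.1080″ = 9.2593 pc.
|d_B − d_A| = |9.2593 − 31.348| = 22.089 pc = 22.089 × 3.262 ly = 72.054 ly.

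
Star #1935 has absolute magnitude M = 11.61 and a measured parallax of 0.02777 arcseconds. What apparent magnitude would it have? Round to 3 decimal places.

m = 14.392

d = 1/p = 1/0.02777″ = 36.01 pc.
m − M = 5 log₁₀ d − 5 = 5 log₁₀(36.01) − 5 = 7.7821 − 5 = 2.7821.
m = M + (m − M) = 11.61 + 2.7821 = 14.392.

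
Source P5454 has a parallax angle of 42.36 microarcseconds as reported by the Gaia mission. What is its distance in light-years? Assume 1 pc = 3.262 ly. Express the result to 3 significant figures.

77000 light years

p = 42.36 microarcseconds = 0.00004236 arcsec.
d = 1/p = 1/0.00004236 = 23607 pc.
In light-years: 23607 × 3.262 = 77006 ly.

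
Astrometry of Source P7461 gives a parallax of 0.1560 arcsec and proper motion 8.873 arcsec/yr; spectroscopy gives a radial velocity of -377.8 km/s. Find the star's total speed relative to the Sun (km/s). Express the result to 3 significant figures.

464 km/s

d = 1/p = 1/0.1560″ = 6.4103 pc.
v_t = 4.740 μ d = 4.740 × 8.873 × 6.4103 = 269.6 km/s.
v = √(v_r² + v_t²) = √((-377.8)² + 269.6²) = √215417 = 464.13 km/s.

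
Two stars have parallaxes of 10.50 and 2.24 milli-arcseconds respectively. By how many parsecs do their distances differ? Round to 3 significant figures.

351 pc

d_A = 1/0.01050″ = 95.238 pc; d_B = 1/0.002240″ = 446.43 pc.
|d_B − d_A| = |446.43 − 95.238| = 351.19 pc.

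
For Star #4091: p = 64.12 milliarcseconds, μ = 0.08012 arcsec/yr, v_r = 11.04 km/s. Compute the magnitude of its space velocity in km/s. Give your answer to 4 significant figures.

12.53 km/s

d = 1/p = 1/0.06412″ = 15.596 pc.
v_t = 4.740 μ d = 4.740 × 0.08012 × 15.596 = 5.9229 km/s.
v = √(v_r² + v_t²) = √(11.04² + 5.9229²) = √156.962 = 12.528 km/s.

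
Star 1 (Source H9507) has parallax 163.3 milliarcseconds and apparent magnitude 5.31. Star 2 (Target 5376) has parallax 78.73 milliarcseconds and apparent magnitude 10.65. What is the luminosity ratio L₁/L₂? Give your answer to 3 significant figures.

d₁ = 1/p₁ = 1/0.1633″ = 6.1237 pc; d₂ = 1/p₂ = 1/0.07873″ = 12.702 pc.
M₁ = m₁ − 5 log₁₀ d₁ + 5 = 5.31 − 3.9351 + 5 = 6.3749.
M₂ = 10.65 − 5.5194 + 5 = 10.1306.
L₁/L₂ = 10^(0.4(M₂ − M₁)) = 10^(0.4 × 3.7557) = 10^1.50228 = 31.789.

L₁/L₂ = 31.8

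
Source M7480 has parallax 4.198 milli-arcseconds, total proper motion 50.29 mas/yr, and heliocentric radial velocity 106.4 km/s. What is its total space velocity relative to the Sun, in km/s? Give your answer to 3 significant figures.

121 km/s

d = 1/p = 1/0.004198″ = 238.21 pc.
μ = 50.29 mas/yr = 0.05029 ″/yr.
v_t = 4.740 μ d = 4.740 × 0.05029 × 238.21 = 56.783 km/s.
v = √(v_r² + v_t²) = √(106.4² + 56.783²) = √14545.3 = 120.6 km/s.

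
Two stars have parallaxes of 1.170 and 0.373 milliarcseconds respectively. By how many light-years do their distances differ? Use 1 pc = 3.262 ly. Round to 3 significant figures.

5960 ly

d_A = 1/0.001170″ = 854.7 pc; d_B = 1/0.0003730″ = 2681 pc.
|d_B − d_A| = |2681 − 854.7| = 1826.3 pc = 1826.3 × 3.262 ly = 5957.4 ly.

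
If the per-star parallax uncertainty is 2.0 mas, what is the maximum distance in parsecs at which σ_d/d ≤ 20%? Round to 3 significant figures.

σ_d/d = σ_p/p, so the condition is σ_p/p ≤ 0.20, i.e. p ≥ σ_p/0.20.
p_min = 2.0/0.20 = 10 mas = 0.01 arcsec.
d_max = 1/p_min = 1/0.01 = 100 pc.

100 pc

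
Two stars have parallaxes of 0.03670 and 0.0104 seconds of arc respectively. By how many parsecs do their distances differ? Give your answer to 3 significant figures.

d_A = 1/0.03670″ = 27.248 pc; d_B = 1/0.01040″ = 96.154 pc.
|d_B − d_A| = |96.154 − 27.248| = 68.906 pc.

68.9 pc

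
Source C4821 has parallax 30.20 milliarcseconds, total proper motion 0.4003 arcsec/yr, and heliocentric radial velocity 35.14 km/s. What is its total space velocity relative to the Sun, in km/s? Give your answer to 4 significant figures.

71.99 km/s

d = 1/p = 1/0.03020″ = 33.113 pc.
v_t = 4.740 μ d = 4.740 × 0.4003 × 33.113 = 62.829 km/s.
v = √(v_r² + v_t²) = √(35.14² + 62.829²) = √5182.3 = 71.988 km/s.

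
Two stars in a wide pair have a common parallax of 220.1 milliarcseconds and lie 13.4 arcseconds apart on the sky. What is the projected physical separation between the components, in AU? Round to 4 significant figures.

60.88 AU

d = 1/p = 1/0.2201″ = 4.5434 pc.
At distance d (pc), an angle of θ arcsec spans θ·d AU: s = 13.4 × 4.5434 = 60.882 AU.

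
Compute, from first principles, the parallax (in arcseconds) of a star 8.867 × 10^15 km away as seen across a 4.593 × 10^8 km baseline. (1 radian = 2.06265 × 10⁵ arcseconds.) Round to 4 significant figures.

θ ≈ B/d = (4.593 × 10^8) / (8.867 × 10^15) = 5.1799 × 10^-8 rad.
In arcseconds: 5.1799 × 10^-8 × 206265 = 0.010684″.

0.01068 arcsec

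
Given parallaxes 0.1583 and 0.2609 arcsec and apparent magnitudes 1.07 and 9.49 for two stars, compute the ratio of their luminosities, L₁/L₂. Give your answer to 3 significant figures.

L₁/L₂ = 6340

d₁ = 1/p₁ = 1/0.1583″ = 6.3171 pc; d₂ = 1/p₂ = 1/0.2609″ = 3.8329 pc.
M₁ = m₁ − 5 log₁₀ d₁ + 5 = 1.07 − 4.0026 + 5 = 2.0674.
M₂ = 9.49 − 2.9176 + 5 = 11.5724.
L₁/L₂ = 10^(0.4(M₂ − M₁)) = 10^(0.4 × 9.5050) = 10^3.80200 = 6338.7.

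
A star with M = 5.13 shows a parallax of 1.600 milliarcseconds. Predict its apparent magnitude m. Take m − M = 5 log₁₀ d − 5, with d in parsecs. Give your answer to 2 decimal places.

d = 1/p = 1/0.001600″ = 625 pc.
m − M = 5 log₁₀ d − 5 = 5 log₁₀(625) − 5 = 13.9794 − 5 = 8.9794.
m = M + (m − M) = 5.13 + 8.9794 = 14.11.

m = 14.11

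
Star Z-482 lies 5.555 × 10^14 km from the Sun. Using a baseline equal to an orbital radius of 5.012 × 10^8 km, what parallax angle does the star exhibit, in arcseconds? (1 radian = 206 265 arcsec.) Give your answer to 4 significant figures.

θ ≈ B/d = (5.012 × 10^8) / (5.555 × 10^14) = 9.0225 × 10^-7 rad.
In arcseconds: 9.0225 × 10^-7 × 206265 = 0.1861″.

0.1861 arcsec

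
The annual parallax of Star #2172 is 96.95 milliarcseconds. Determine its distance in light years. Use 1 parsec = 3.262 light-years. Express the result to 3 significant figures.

p = 96.95 milliarcseconds = 0.09695 arcsec.
d = 1/p = 1/0.09695 = 10.315 pc.
In light-years: 10.315 × 3.262 = 33.648 ly.

33.6 light years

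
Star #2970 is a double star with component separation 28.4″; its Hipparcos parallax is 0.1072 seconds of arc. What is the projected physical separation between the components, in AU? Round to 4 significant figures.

d = 1/p = 1/0.1072″ = 9.3284 pc.
At distance d (pc), an angle of θ arcsec spans θ·d AU: s = 28.4 × 9.3284 = 264.93 AU.

264.9 AU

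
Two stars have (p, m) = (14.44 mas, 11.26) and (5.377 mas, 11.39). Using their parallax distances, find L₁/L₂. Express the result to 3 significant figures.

d₁ = 1/p₁ = 1/0.01444″ = 69.252 pc; d₂ = 1/p₂ = 1/0.005377″ = 185.98 pc.
M₁ = m₁ − 5 log₁₀ d₁ + 5 = 11.26 − 9.2022 + 5 = 7.0578.
M₂ = 11.39 − 11.3473 + 5 = 5.0427.
L₁/L₂ = 10^(0.4(M₂ − M₁)) = 10^(0.4 × (-2.0151)) = 10^(-0.80604) = 0.1563.

L₁/L₂ = 0.156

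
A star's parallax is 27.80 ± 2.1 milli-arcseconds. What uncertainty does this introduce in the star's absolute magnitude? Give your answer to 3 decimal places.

σ_M = 0.164 mag

M = m − 5 log₁₀ d + 5 = m + 5 log₁₀ p + 5, so ∂M/∂p = 5/(p ln 10).
σ_M = (5/ln 10) · (σ_p/p) = 2.1715 × 2.1/27.80 = 2.1715 × 0.07554 = 0.16404.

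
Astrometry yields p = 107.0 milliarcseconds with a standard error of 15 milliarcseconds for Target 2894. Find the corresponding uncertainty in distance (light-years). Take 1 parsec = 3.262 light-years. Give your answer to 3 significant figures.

d = 1/p, so σ_d = σ_p / p².
σ_d = 0.0150 / (0.1070)² = 0.0150 / 0.011449 = 1.3102 pc = 1.3102 × 3.262 ly = 4.2739 ly.

4.27 ly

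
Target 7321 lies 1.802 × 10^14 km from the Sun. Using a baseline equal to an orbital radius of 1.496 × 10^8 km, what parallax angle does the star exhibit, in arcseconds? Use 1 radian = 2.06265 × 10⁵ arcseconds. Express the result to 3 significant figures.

θ ≈ B/d = (1.496 × 10^8) / (1.802 × 10^14) = 8.3019 × 10^-7 rad.
In arcseconds: 8.3019 × 10^-7 × 206265 = 0.17124″.

0.171 arcsec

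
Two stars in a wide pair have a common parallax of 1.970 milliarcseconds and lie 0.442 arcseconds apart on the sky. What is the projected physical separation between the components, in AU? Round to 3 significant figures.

224 AU

d = 1/p = 1/0.001970″ = 507.61 pc.
At distance d (pc), an angle of θ arcsec spans θ·d AU: s = 0.442 × 507.61 = 224.36 AU.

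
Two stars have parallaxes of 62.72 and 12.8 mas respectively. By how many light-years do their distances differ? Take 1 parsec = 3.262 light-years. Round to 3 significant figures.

203 ly

d_A = 1/0.06272″ = 15.944 pc; d_B = 1/0.01280″ = 78.125 pc.
|d_B − d_A| = |78.125 − 15.944| = 62.181 pc = 62.181 × 3.262 ly = 202.83 ly.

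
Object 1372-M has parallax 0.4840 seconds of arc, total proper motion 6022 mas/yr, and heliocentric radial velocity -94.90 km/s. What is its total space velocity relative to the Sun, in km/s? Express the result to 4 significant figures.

111.7 km/s

d = 1/p = 1/0.4840″ = 2.0661 pc.
μ = 6022 mas/yr = 6.022 ″/yr.
v_t = 4.740 μ d = 4.740 × 6.022 × 2.0661 = 58.975 km/s.
v = √(v_r² + v_t²) = √((-94.90)² + 58.975²) = √12484.1 = 111.73 km/s.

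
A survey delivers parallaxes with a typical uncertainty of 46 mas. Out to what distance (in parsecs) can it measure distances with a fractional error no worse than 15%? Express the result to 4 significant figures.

σ_d/d = σ_p/p, so the condition is σ_p/p ≤ 0.15, i.e. p ≥ σ_p/0.15.
p_min = 46/0.15 = 306.67 mas = 0.30667 arcsec.
d_max = 1/p_min = 1/0.30667 = 3.2608 pc.

3.261 pc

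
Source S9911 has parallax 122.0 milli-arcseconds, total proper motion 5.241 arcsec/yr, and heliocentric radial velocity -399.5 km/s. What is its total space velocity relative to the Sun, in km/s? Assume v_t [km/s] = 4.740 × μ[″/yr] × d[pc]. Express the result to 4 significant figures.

d = 1/p = 1/0.1220″ = 8.1967 pc.
v_t = 4.740 μ d = 4.740 × 5.241 × 8.1967 = 203.63 km/s.
v = √(v_r² + v_t²) = √((-399.5)² + 203.63²) = √201065 = 448.4 km/s.

448.4 km/s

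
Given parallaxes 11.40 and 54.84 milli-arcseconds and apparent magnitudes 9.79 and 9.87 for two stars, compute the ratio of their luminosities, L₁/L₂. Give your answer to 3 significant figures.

L₁/L₂ = 24.9

d₁ = 1/p₁ = 1/0.01140″ = 87.719 pc; d₂ = 1/p₂ = 1/0.05484″ = 18.235 pc.
M₁ = m₁ − 5 log₁₀ d₁ + 5 = 9.79 − 9.7155 + 5 = 5.0745.
M₂ = 9.87 − 6.3045 + 5 = 8.5655.
L₁/L₂ = 10^(0.4(M₂ − M₁)) = 10^(0.4 × 3.4910) = 10^1.39640 = 24.912.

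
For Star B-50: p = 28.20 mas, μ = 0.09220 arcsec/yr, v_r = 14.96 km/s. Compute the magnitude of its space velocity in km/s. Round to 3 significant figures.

d = 1/p = 1/0.02820″ = 35.461 pc.
v_t = 4.740 μ d = 4.740 × 0.09220 × 35.461 = 15.497 km/s.
v = √(v_r² + v_t²) = √(14.96² + 15.497²) = √463.959 = 21.54 km/s.

21.5 km/s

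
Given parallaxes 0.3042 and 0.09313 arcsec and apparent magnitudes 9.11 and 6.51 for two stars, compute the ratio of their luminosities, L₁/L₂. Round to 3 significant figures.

d₁ = 1/p₁ = 1/0.3042″ = 3.2873 pc; d₂ = 1/p₂ = 1/0.09313″ = 10.738 pc.
M₁ = m₁ − 5 log₁₀ d₁ + 5 = 9.11 − 2.5842 + 5 = 11.5258.
M₂ = 6.51 − 5.1546 + 5 = 6.3554.
L₁/L₂ = 10^(0.4(M₂ − M₁)) = 10^(0.4 × (-5.1704)) = 10^(-2.06816) = 0.0085475.

L₁/L₂ = 0.00855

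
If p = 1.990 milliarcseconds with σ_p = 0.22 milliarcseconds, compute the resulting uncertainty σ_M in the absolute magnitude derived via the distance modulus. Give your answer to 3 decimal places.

σ_M = 0.240 mag

M = m − 5 log₁₀ d + 5 = m + 5 log₁₀ p + 5, so ∂M/∂p = 5/(p ln 10).
σ_M = (5/ln 10) · (σ_p/p) = 2.1715 × 0.22/1.990 = 2.1715 × 0.11055 = 0.24006.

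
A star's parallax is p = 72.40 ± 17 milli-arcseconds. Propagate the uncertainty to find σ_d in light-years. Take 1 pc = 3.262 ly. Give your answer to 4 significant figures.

d = 1/p, so σ_d = σ_p / p².
σ_d = 0.0170 / (0.07240)² = 0.0170 / 0.0052418 = 3.2432 pc = 3.2432 × 3.262 ly = 10.579 ly.

10.58 ly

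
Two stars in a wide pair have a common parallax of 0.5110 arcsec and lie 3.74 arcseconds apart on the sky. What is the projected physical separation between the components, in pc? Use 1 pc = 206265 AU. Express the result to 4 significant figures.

3.548 × 10^-5 pc

d = 1/p = 1/0.5110″ = 1.9569 pc.
At distance d (pc), an angle of θ arcsec spans θ·d AU: s = 3.74 × 1.9569 = 7.3188 AU.
= 7.3188 / 206265 = 3.5483 × 10^-5 pc.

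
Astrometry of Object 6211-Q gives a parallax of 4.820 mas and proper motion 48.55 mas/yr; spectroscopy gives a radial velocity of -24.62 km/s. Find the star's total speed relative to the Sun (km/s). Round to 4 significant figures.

53.72 km/s

d = 1/p = 1/0.004820″ = 207.47 pc.
μ = 48.55 mas/yr = 0.04855 ″/yr.
v_t = 4.740 μ d = 4.740 × 0.04855 × 207.47 = 47.744 km/s.
v = √(v_r² + v_t²) = √((-24.62)² + 47.744²) = √2885.63 = 53.718 km/s.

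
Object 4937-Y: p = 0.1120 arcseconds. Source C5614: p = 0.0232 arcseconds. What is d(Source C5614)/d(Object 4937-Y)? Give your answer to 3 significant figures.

4.83

Since d = 1/p, d_B/d_A = p_A/p_B.
= 0.1120 / 0.0232 = 4.8276.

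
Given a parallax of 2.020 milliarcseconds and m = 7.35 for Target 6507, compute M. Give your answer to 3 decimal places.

d = 1/p = 1/0.002020″ = 495.05 pc.
m − M = 5 log₁₀(495.05) − 5 = 13.4732 − 5 = 8.4732.
M = m − (m − M) = 7.35 − 8.4732 = -1.123.

M = -1.123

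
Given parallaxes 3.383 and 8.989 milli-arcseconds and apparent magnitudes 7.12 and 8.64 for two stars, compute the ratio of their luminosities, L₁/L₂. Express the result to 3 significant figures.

d₁ = 1/p₁ = 1/0.003383″ = 295.6 pc; d₂ = 1/p₂ = 1/0.008989″ = 111.25 pc.
M₁ = m₁ − 5 log₁₀ d₁ + 5 = 7.12 − 12.3535 + 5 = -0.2335.
M₂ = 8.64 − 10.2315 + 5 = 3.4085.
L₁/L₂ = 10^(0.4(M₂ − M₁)) = 10^(0.4 × 3.6420) = 10^1.45680 = 28.629.

L₁/L₂ = 28.6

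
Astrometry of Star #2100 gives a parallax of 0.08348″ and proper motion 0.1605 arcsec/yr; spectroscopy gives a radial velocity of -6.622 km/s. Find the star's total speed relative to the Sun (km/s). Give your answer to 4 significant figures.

d = 1/p = 1/0.08348″ = 11.979 pc.
v_t = 4.740 μ d = 4.740 × 0.1605 × 11.979 = 9.1133 km/s.
v = √(v_r² + v_t²) = √((-6.622)² + 9.1133²) = √126.903 = 11.265 km/s.

11.27 km/s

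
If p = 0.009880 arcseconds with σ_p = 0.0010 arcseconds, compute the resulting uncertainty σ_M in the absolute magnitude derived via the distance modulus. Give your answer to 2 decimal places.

σ_M = 0.22 mag

M = m − 5 log₁₀ d + 5 = m + 5 log₁₀ p + 5, so ∂M/∂p = 5/(p ln 10).
σ_M = (5/ln 10) · (σ_p/p) = 2.1715 × 0.0010/0.009880 = 2.1715 × 0.10121 = 0.21978.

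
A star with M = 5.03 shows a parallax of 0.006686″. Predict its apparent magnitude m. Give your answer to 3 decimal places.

d = 1/p = 1/0.006686″ = 149.57 pc.
m − M = 5 log₁₀ d − 5 = 5 log₁₀(149.57) − 5 = 10.8742 − 5 = 5.8742.
m = M + (m − M) = 5.03 + 5.8742 = 10.904.

m = 10.904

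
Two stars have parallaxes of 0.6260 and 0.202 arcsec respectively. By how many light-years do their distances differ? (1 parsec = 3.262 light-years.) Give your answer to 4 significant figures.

d_A = 1/0.6260″ = 1.5974 pc; d_B = 1/0.2020″ = 4.9505 pc.
|d_B − d_A| = |4.9505 − 1.5974| = 3.3531 pc = 3.3531 × 3.262 ly = 10.938 ly.

10.94 ly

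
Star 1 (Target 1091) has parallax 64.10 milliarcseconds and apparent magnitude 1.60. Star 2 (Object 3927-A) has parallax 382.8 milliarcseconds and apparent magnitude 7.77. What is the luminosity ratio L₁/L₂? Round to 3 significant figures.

d₁ = 1/p₁ = 1/0.06410″ = 15.601 pc; d₂ = 1/p₂ = 1/0.3828″ = 2.6123 pc.
M₁ = m₁ − 5 log₁₀ d₁ + 5 = 1.60 − 5.9658 + 5 = 0.6342.
M₂ = 7.77 − 2.0851 + 5 = 10.6849.
L₁/L₂ = 10^(0.4(M₂ − M₁)) = 10^(0.4 × 10.0507) = 10^4.02028 = 10478.

L₁/L₂ = 10500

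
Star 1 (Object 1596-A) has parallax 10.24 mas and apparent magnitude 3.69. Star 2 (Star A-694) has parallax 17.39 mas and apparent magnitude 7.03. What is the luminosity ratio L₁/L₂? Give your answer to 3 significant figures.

d₁ = 1/p₁ = 1/0.01024″ = 97.656 pc; d₂ = 1/p₂ = 1/0.01739″ = 57.504 pc.
M₁ = m₁ − 5 log₁₀ d₁ + 5 = 3.69 − 9.9485 + 5 = -1.2585.
M₂ = 7.03 − 8.7985 + 5 = 3.2315.
L₁/L₂ = 10^(0.4(M₂ − M₁)) = 10^(0.4 × 4.4900) = 10^1.79600 = 62.517.

L₁/L₂ = 62.5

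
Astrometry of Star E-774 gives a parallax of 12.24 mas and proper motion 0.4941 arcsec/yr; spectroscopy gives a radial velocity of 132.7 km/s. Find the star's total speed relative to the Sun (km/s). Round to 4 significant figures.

d = 1/p = 1/0.01224″ = 81.699 pc.
v_t = 4.740 μ d = 4.740 × 0.4941 × 81.699 = 191.34 km/s.
v = √(v_r² + v_t²) = √(132.7² + 191.34²) = √54220.3 = 232.85 km/s.

232.9 km/s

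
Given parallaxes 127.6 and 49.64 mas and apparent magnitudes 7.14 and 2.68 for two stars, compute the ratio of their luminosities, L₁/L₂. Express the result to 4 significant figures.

d₁ = 1/p₁ = 1/0.1276″ = 7.837 pc; d₂ = 1/p₂ = 1/0.04964″ = 20.145 pc.
M₁ = m₁ − 5 log₁₀ d₁ + 5 = 7.14 − 4.4707 + 5 = 7.6693.
M₂ = 2.68 − 6.5208 + 5 = 1.1592.
L₁/L₂ = 10^(0.4(M₂ − M₁)) = 10^(0.4 × (-6.5101)) = 10^(-2.60404) = 0.0024886.

L₁/L₂ = 0.002489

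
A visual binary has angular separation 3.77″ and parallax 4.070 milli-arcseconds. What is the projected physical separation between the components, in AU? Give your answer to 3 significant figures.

d = 1/p = 1/0.004070″ = 245.7 pc.
At distance d (pc), an angle of θ arcsec spans θ·d AU: s = 3.77 × 245.7 = 926.29 AU.

926 AU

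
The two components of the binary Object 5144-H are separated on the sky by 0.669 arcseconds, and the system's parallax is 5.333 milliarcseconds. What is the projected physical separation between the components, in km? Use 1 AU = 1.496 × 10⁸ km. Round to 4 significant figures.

1.877 × 10^10 km

d = 1/p = 1/0.005333″ = 187.51 pc.
At distance d (pc), an angle of θ arcsec spans θ·d AU: s = 0.669 × 187.51 = 125.44 AU.
= 125.44 × 1.496 × 10⁸ km = 1.8766 × 10^10 km.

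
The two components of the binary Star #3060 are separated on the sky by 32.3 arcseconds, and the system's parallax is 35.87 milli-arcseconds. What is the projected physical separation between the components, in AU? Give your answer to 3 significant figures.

900 AU

d = 1/p = 1/0.03587″ = 27.878 pc.
At distance d (pc), an angle of θ arcsec spans θ·d AU: s = 32.3 × 27.878 = 900.46 AU.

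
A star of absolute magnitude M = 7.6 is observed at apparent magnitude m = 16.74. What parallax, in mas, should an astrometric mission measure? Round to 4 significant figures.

m − M = 16.74 − 7.6 = 9.14.
d = 10^((m−M)/5 + 1) = 10^2.828 = 672.98 pc.
p = 1/d = 1/672.98 = 0.0014859 arcsec = 1.4859 mas.

1.486 mas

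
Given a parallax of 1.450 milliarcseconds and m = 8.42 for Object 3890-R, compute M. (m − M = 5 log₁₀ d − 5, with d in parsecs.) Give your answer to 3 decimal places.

M = -0.773

d = 1/p = 1/0.001450″ = 689.66 pc.
m − M = 5 log₁₀(689.66) − 5 = 14.1932 − 5 = 9.1932.
M = m − (m − M) = 8.42 − 9.1932 = -0.773.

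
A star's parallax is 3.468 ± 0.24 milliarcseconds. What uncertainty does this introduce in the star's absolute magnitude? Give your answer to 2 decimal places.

M = m − 5 log₁₀ d + 5 = m + 5 log₁₀ p + 5, so ∂M/∂p = 5/(p ln 10).
σ_M = (5/ln 10) · (σ_p/p) = 2.1715 × 0.24/3.468 = 2.1715 × 0.069204 = 0.15028.

σ_M = 0.15 mag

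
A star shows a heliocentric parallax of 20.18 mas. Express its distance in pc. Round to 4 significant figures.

49.55 pc

p = 20.18 mas = 0.02018 arcsec.
d = 1/p = 1/0.02018 = 49.554 pc.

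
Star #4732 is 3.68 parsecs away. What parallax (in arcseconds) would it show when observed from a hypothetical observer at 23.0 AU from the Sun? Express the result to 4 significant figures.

6.250 arcsec

p (arcsec) = B (AU) / d (pc).
p = 23.0 / 3.68 = 6.25 arcsec.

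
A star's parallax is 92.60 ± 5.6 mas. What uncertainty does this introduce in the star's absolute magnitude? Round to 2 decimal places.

σ_M = 0.13 mag

M = m − 5 log₁₀ d + 5 = m + 5 log₁₀ p + 5, so ∂M/∂p = 5/(p ln 10).
σ_M = (5/ln 10) · (σ_p/p) = 2.1715 × 5.6/92.60 = 2.1715 × 0.060475 = 0.13132.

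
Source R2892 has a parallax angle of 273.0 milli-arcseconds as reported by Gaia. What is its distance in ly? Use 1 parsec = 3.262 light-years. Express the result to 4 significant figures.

p = 273.0 milli-arcseconds = 0.2730 arcsec.
d = 1/p = 1/0.2730 = 3.663 pc.
In light-years: 3.663 × 3.262 = 11.949 ly.

11.95 ly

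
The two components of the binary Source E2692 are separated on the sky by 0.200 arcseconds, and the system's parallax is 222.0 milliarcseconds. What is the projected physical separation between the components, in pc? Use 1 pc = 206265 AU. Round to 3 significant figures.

d = 1/p = 1/0.2220″ = 4.5045 pc.
At distance d (pc), an angle of θ arcsec spans θ·d AU: s = 0.200 × 4.5045 = 0.9009 AU.
= 0.9009 / 206265 = 4.3677 × 10^-6 pc.

4.37 × 10^-6 pc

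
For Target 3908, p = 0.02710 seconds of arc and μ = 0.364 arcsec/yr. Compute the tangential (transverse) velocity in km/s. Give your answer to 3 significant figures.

63.7 km/s

d = 1/p = 1/0.02710″ = 36.9 pc.
v_t = 4.74 × μ × d = 4.74 × 0.364 × 36.9 = 63.666 km/s.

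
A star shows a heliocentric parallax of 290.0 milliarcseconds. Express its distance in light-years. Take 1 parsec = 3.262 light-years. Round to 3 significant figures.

p = 290.0 milliarcseconds = 0.2900 arcsec.
d = 1/p = 1/0.2900 = 3.4483 pc.
In light-years: 3.4483 × 3.262 = 11.248 ly.

11.2 light years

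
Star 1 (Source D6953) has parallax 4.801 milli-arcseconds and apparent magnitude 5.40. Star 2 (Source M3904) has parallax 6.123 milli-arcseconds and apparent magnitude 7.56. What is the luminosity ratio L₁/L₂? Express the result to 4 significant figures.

d₁ = 1/p₁ = 1/0.004801″ = 208.29 pc; d₂ = 1/p₂ = 1/0.006123″ = 163.32 pc.
M₁ = m₁ − 5 log₁₀ d₁ + 5 = 5.40 − 11.5933 + 5 = -1.1933.
M₂ = 7.56 − 11.0652 + 5 = 1.4948.
L₁/L₂ = 10^(0.4(M₂ − M₁)) = 10^(0.4 × 2.6881) = 10^1.07524 = 11.892.

L₁/L₂ = 11.89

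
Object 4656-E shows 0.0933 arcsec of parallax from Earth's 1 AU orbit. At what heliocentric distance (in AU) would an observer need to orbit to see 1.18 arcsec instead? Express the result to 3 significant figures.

12.6 AU

Parallax scales linearly with baseline: p ∝ B, so B = p_target / p_Earth × 1 AU.
B = 1.18 / 0.0933 = 12.647 AU.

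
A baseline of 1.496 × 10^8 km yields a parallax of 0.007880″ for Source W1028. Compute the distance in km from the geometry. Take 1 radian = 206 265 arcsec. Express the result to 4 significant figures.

3.916 × 10^15 km

θ = 0.007880″ = 0.007880/206265 = 3.8203 × 10^-8 rad.
d = B/θ = (1.496 × 10^8) / (3.8203 × 10^-8) = 3.9159 × 10^15 km.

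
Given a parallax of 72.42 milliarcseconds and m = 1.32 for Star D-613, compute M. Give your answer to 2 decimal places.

M = 0.62

d = 1/p = 1/0.07242″ = 13.808 pc.
m − M = 5 log₁₀(13.808) − 5 = 5.7007 − 5 = 0.7007.
M = m − (m − M) = 1.32 − 0.7007 = 0.62.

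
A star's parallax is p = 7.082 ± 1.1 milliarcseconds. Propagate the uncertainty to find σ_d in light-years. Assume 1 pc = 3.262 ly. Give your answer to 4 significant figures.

d = 1/p, so σ_d = σ_p / p².
σ_d = 0.00110 / (0.007082)² = 0.00110 / 0.000050155 = 21.932 pc = 21.932 × 3.262 ly = 71.542 ly.

71.54 ly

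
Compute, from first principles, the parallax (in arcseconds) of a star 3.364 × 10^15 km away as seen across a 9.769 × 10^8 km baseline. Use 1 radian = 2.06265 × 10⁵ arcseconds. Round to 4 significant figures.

0.05990 arcsec

θ ≈ B/d = (9.769 × 10^8) / (3.364 × 10^15) = 2.9040 × 10^-7 rad.
In arcseconds: 2.9040 × 10^-7 × 206265 = 0.059899″.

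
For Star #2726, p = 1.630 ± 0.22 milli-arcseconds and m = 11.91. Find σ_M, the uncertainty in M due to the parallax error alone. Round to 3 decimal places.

σ_M = 0.293 mag

M = m − 5 log₁₀ d + 5 = m + 5 log₁₀ p + 5, so ∂M/∂p = 5/(p ln 10).
σ_M = (5/ln 10) · (σ_p/p) = 2.1715 × 0.22/1.630 = 2.1715 × 0.13497 = 0.29309.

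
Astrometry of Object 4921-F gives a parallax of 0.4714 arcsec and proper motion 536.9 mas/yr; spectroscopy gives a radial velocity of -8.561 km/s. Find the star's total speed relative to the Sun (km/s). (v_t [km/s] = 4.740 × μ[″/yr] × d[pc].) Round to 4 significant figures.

10.12 km/s

d = 1/p = 1/0.4714″ = 2.1213 pc.
μ = 536.9 mas/yr = 0.5369 ″/yr.
v_t = 4.740 μ d = 4.740 × 0.5369 × 2.1213 = 5.3985 km/s.
v = √(v_r² + v_t²) = √((-8.561)² + 5.3985²) = √102.435 = 10.121 km/s.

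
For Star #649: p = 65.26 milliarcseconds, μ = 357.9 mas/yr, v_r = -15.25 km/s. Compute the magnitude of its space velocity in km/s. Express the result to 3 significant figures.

d = 1/p = 1/0.06526″ = 15.323 pc.
μ = 357.9 mas/yr = 0.3579 ″/yr.
v_t = 4.740 μ d = 4.740 × 0.3579 × 15.323 = 25.995 km/s.
v = √(v_r² + v_t²) = √((-15.25)² + 25.995²) = √908.303 = 30.138 km/s.

30.1 km/s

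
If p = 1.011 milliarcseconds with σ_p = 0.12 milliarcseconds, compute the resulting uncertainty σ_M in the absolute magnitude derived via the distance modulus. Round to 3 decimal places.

M = m − 5 log₁₀ d + 5 = m + 5 log₁₀ p + 5, so ∂M/∂p = 5/(p ln 10).
σ_M = (5/ln 10) · (σ_p/p) = 2.1715 × 0.12/1.011 = 2.1715 × 0.11869 = 0.25774.

σ_M = 0.258 mag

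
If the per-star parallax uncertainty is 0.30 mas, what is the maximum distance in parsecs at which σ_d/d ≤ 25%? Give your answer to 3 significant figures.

σ_d/d = σ_p/p, so the condition is σ_p/p ≤ 0.25, i.e. p ≥ σ_p/0.25.
p_min = 0.30/0.25 = 1.2 mas = 0.0012 arcsec.
d_max = 1/p_min = 1/0.0012 = 833.33 pc.

833 pc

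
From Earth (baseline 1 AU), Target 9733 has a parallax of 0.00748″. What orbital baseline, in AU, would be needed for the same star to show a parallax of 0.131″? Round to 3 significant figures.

Parallax scales linearly with baseline: p ∝ B, so B = p_target / p_Earth × 1 AU.
B = 0.131 / 0.00748 = 17.513 AU.

17.5 AU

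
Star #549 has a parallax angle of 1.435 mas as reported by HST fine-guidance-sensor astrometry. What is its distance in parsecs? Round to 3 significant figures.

p = 1.435 mas = 0.001435 arcsec.
d = 1/p = 1/0.001435 = 696.86 pc.

697 pc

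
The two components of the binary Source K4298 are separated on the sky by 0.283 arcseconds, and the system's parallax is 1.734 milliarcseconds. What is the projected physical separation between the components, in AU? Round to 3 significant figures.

163 AU

d = 1/p = 1/0.001734″ = 576.7 pc.
At distance d (pc), an angle of θ arcsec spans θ·d AU: s = 0.283 × 576.7 = 163.21 AU.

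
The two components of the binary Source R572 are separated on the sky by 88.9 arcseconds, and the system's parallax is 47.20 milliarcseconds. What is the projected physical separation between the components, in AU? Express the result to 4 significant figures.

1883 AU

d = 1/p = 1/0.04720″ = 21.186 pc.
At distance d (pc), an angle of θ arcsec spans θ·d AU: s = 88.9 × 21.186 = 1883.4 AU.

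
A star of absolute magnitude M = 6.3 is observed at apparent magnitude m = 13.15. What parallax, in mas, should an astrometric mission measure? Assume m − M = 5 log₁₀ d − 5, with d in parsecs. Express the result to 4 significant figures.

4.266 mas

m − M = 13.15 − 6.3 = 6.85.
d = 10^((m−M)/5 + 1) = 10^2.370 = 234.42 pc.
p = 1/d = 1/234.42 = 0.0042658 arcsec = 4.2658 mas.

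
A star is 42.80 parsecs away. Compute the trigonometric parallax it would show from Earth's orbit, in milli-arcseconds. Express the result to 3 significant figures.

23.4 mas

p = 1/d = 1/42.8 = 0.023364 arcsec.
= 0.023364 × 1000 = 23.364 mas.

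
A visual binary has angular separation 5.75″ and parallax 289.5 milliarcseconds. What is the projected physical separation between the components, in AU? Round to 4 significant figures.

d = 1/p = 1/0.2895″ = 3.4542 pc.
At distance d (pc), an angle of θ arcsec spans θ·d AU: s = 5.75 × 3.4542 = 19.862 AU.

19.86 AU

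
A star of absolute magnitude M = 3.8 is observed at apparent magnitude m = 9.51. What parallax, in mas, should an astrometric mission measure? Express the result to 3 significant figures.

7.21 mas

m − M = 9.51 − 3.8 = 5.71.
d = 10^((m−M)/5 + 1) = 10^2.142 = 138.68 pc.
p = 1/d = 1/138.68 = 0.0072108 arcsec = 7.2108 mas.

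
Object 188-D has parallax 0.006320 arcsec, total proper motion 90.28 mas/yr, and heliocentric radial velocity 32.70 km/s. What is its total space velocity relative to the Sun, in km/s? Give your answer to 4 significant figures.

75.19 km/s

d = 1/p = 1/0.006320″ = 158.23 pc.
μ = 90.28 mas/yr = 0.09028 ″/yr.
v_t = 4.740 μ d = 4.740 × 0.09028 × 158.23 = 67.711 km/s.
v = √(v_r² + v_t²) = √(32.70² + 67.711²) = √5654.07 = 75.194 km/s.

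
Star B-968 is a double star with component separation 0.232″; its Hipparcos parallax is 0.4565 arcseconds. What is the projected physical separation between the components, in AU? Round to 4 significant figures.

d = 1/p = 1/0.4565″ = 2.1906 pc.
At distance d (pc), an angle of θ arcsec spans θ·d AU: s = 0.232 × 2.1906 = 0.50822 AU.

0.5082 AU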